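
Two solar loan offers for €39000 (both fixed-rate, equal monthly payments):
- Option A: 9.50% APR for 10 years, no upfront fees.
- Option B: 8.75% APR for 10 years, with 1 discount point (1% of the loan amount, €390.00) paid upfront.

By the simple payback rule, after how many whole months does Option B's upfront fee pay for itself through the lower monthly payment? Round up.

Option A: at 9.50% the monthly rate is 0.0079167, so the payment is 39,000 × 0.0079167 / (1 − 1.0079167^−120) = €504.65.
Option B: monthly rate = 8.75%/12 = 0.0072917; payment = 39,000 × 0.0072917 / (1 − (1+0.0072917)^−120) = €488.77.
Monthly savings = €504.65 − €488.77 = €15.88.
Break-even = €390.00 / €15.88 = 24.56 → 25 months.

25 months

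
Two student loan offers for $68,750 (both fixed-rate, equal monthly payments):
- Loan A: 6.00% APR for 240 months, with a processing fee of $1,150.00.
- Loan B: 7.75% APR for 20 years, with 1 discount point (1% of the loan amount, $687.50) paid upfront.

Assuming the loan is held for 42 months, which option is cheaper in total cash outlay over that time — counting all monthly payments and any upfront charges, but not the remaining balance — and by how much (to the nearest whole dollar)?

Loan A by $2,555

Loan A: at 6.00% the monthly rate is 0.0050000, so the payment is 68,750 × 0.0050000 / (1 − 1.0050000^−240) = $492.55.
Loan B: monthly rate = 7.75%/12 = 0.0064583; payment = 68,750 × 0.0064583 / (1 − (1+0.0064583)^−240) = $564.40.
Over 42 months: Loan A costs 42 × $492.55 + $1,150.00 = $21,837.10; Loan B costs 42 × $564.40 + $687.50 = $24,392.30.
Loan A is cheaper by $24,392.30 − $21,837.10 = $2,555.20.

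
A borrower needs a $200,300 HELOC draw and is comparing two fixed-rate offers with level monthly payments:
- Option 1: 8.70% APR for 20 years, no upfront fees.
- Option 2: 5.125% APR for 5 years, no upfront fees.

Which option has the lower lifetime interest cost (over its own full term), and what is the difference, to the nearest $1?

Option 1: monthly rate = 8.7%/12 = 0.0072500; payment = 200,300 × 0.0072500 / (1 − (1+0.0072500)^−240) = $1,763.69.
Total interest on Option 1 = 240 × $1,763.69 − $200,300 = $222,985.60.
Option 2: at 5.125% the monthly rate is 0.0042708, so the payment is 200,300 × 0.0042708 / (1 − 1.0042708^−60) = $3,791.39.
Total interest on Option 2 = 60 × $3,791.39 − $200,300 = $27,183.40.
Option 2 is lower by $195,802.20.

Option 2 by $195,802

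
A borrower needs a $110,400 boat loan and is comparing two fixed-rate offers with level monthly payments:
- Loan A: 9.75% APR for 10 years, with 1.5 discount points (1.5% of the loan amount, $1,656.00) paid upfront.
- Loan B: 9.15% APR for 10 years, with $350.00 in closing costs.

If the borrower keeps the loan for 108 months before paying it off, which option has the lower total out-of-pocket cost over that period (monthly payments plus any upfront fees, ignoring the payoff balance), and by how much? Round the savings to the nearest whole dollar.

Loan A: monthly rate = 9.75%/12 = 0.0081250; payment = 110,400 × 0.0081250 / (1 − (1+0.0081250)^−120) = $1,443.70.
Loan B: at 9.15% the monthly rate is 0.0076250, so the payment is 110,400 × 0.0076250 / (1 − 1.0076250^−120) = $1,407.48.
Over 108 months: Loan A costs 108 × $1,443.70 + $1,656.00 = $157,575.60; Loan B costs 108 × $1,407.48 + $350.00 = $152,357.84.
Loan B is cheaper by $157,575.60 − $152,357.84 = $5,217.76.

Loan B by $5,218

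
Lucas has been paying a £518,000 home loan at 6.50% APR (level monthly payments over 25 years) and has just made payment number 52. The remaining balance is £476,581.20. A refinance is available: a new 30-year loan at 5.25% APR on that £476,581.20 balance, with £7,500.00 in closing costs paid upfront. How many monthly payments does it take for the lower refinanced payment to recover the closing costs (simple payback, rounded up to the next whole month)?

Current payment = 518,000 × 6.5%/12 / (1 − (1+0.0054167)^−300) = £3,497.57.
Refinanced payment = 476,581.20 × 0.0043750 / (1 − (1+0.0043750)^−360) = £2,631.70.
Monthly savings = £3,497.57 − £2,631.70 = £865.87.
Break-even = £7,500.00 / £865.87 = 8.66 → 9 months.

9 months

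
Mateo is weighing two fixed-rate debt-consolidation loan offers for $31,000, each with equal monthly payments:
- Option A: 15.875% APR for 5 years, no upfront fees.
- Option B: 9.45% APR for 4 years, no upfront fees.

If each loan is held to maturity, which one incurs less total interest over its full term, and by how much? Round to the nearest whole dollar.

Option B by $7,760

Option A: monthly rate = 15.875%/12 = 0.0132292; payment = 31,000 × 0.0132292 / (1 − (1+0.0132292)^−60) = $751.80.
Total interest on Option A = 60 × $751.80 − $31,000 = $14,108.00.
Option B: monthly rate = 9.45%/12 = 0.0078750; payment = 31,000 × 0.0078750 / (1 − (1+0.0078750)^−48) = $778.08.
Total interest on Option B = 48 × $778.08 − $31,000 = $6,347.84.
Option B is lower by $7,760.16.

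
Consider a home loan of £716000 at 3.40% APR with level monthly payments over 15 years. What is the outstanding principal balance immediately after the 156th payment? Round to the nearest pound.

With monthly rate i = 3.4%/12 = 0.0028333, the balance after k of n payments is P · [(1+i)^n − (1+i)^k] / [(1+i)^n − 1].
(1+0.0028333)^180 = 1.66409072 and (1+0.0028333)^156 = 1.55484368, so the balance is 716,000 × (1.66409072 − 1.55484368) / (1.66409072 − 1) = £117,786.44.

£117,786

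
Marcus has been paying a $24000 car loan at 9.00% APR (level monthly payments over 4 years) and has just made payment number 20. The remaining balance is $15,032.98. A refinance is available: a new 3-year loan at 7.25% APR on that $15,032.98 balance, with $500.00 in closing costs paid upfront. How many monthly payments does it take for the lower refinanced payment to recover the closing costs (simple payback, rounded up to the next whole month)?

4 months

Current payment = 24,000 × 9%/12 / (1 − (1+0.0075000)^−48) = $597.24.
Refinanced payment = 15,032.98 × 0.0060417 / (1 − (1+0.0060417)^−36) = $465.90.
Monthly savings = $597.24 − $465.90 = $131.34.
Break-even = $500.00 / $131.34 = 3.81 → 4 months.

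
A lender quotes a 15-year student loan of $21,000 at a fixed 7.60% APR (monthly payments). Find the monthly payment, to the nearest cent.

At 7.60% the monthly rate is 0.0063333, so the payment is 21,000 × 0.0063333 / (1 − 1.0063333^−180) = $195.87.

$195.87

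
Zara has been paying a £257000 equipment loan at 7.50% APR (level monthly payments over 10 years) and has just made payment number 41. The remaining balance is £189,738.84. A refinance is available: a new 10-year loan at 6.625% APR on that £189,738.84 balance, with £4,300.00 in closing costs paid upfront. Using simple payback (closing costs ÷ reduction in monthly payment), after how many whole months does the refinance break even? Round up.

Current payment = 257,000 × 7.5%/12 / (1 − (1+0.0062500)^−120) = £3,050.64.
Refinanced payment = 189,738.84 × 0.0055208 / (1 − (1+0.0055208)^−120) = £2,166.53.
Monthly savings = £3,050.64 − £2,166.53 = £884.11.
Break-even = £4,300.00 / £884.11 = 4.86 → 5 months.

5 months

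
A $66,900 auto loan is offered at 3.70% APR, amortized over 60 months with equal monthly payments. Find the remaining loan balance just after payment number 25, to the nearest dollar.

With monthly rate i = 3.7%/12 = 0.0030833, the balance after k of n payments is P · [(1+i)^n − (1+i)^k] / [(1+i)^n − 1].
(1+0.0030833)^60 = 1.20287602 and (1+0.0030833)^25 = 1.08000400, so the balance is 66,900 × (1.20287602 − 1.08000400) / (1.20287602 − 1) = $40,518.04.

$40,518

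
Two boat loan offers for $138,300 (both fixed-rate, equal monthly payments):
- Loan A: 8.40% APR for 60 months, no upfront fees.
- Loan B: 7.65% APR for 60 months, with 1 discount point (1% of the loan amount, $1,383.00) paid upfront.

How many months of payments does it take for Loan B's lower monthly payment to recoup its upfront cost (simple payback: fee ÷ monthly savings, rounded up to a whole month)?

Loan A: monthly rate = 8.4%/12 = 0.0070000; payment = 138,300 × 0.0070000 / (1 − (1+0.0070000)^−60) = $2,830.78.
Loan B: at 7.65% the monthly rate is 0.0063750, so the payment is 138,300 × 0.0063750 / (1 − 1.0063750^−60) = $2,781.12.
Monthly savings = $2,830.78 − $2,781.12 = $49.66.
Break-even = $1,383.00 / $49.66 = 27.85 → 28 months.

28 months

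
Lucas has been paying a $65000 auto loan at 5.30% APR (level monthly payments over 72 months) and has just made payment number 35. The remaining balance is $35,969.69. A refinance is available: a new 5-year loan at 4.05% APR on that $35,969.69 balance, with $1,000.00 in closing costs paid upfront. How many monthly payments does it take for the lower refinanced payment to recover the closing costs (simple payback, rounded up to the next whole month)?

Current payment = 65,000 × 5.3%/12 / (1 − (1+0.0044167)^−72) = $1,055.89.
Refinanced payment = 35,969.69 × 0.0033750 / (1 − (1+0.0033750)^−60) = $663.25.
Monthly savings = $1,055.89 − $663.25 = $392.64.
Break-even = $1,000.00 / $392.64 = 2.55 → 3 months.

3 months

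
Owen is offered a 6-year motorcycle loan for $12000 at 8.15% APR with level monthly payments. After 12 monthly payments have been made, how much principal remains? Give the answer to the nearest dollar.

$10,383

With monthly rate i = 8.15%/12 = 0.0067917, the balance after k of n payments is P · [(1+i)^n − (1+i)^k] / [(1+i)^n − 1].
(1+0.0067917)^72 = 1.62799129 and (1+0.0067917)^12 = 1.08461435, so the balance is 12,000 × (1.62799129 − 1.08461435) / (1.62799129 − 1) = $10,383.14.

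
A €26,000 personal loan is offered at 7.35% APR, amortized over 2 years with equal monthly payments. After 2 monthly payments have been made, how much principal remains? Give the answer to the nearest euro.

With monthly rate i = 7.35%/12 = 0.0061250, the balance after k of n payments is P · [(1+i)^n − (1+i)^k] / [(1+i)^n − 1].
(1+0.0061250)^24 = 1.15783472 and (1+0.0061250)^2 = 1.01228752, so the balance is 26,000 × (1.15783472 − 1.01228752) / (1.15783472 − 1) = €23,975.89.

€23,976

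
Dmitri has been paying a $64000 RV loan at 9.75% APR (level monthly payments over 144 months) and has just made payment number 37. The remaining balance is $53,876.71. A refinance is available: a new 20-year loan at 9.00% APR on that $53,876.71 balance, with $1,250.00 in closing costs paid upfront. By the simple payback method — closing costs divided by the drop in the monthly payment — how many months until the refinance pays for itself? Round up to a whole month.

Current payment = 64,000 × 9.75%/12 / (1 − (1+0.0081250)^−144) = $755.64.
Refinanced payment = 53,876.71 × 0.0075000 / (1 − (1+0.0075000)^−240) = $484.74.
Monthly savings = $755.64 − $484.74 = $270.90.
Break-even = $1,250.00 / $270.90 = 4.61 → 5 months.

5 months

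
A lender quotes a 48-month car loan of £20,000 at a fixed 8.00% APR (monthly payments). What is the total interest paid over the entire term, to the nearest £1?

£3,436

At 8.00% the monthly rate is 0.0066667, so the payment is 20,000 × 0.0066667 / (1 − 1.0066667^−48) = £488.26.
Total paid = 48 × £488.26 = £23,436.48; interest = £23,436.48 − £20,000 = £3,436.48.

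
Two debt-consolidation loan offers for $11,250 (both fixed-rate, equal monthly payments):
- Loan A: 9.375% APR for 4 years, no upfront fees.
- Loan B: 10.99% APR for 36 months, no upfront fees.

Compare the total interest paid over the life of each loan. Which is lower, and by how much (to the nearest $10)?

Loan B by $280

Loan A: monthly rate = 9.375%/12 = 0.0078125; payment = 11,250 × 0.0078125 / (1 − (1+0.0078125)^−48) = $281.96.
Total interest on Loan A = 48 × $281.96 − $11,250 = $2,284.08.
Loan B: at 10.99% the monthly rate is 0.0091583, so the payment is 11,250 × 0.0091583 / (1 − 1.0091583^−36) = $368.26.
Total interest on Loan B = 36 × $368.26 − $11,250 = $2,007.36.
Loan B is lower by $276.72.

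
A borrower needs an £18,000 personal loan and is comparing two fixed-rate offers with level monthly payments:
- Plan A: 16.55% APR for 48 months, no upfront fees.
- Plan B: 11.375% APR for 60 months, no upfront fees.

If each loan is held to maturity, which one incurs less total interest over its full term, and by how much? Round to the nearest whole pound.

Plan B by £1,046

Plan A: at 16.55% the monthly rate is 0.0137917, so the payment is 18,000 × 0.0137917 / (1 − 1.0137917^−48) = £515.21.
Total interest on Plan A = 48 × £515.21 − £18,000 = £6,730.08.
Plan B: monthly rate = 11.375%/12 = 0.0094792; payment = 18,000 × 0.0094792 / (1 − (1+0.0094792)^−60) = £394.74.
Total interest on Plan B = 60 × £394.74 − £18,000 = £5,684.40.
Plan B is lower by £1,045.68.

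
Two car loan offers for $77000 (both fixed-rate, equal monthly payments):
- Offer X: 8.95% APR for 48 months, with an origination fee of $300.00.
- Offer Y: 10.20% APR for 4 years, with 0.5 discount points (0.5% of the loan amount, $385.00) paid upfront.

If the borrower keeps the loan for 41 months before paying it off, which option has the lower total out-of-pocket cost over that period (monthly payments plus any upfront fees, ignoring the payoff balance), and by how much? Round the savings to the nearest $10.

Offer X: monthly rate = 8.95%/12 = 0.0074583; payment = 77,000 × 0.0074583 / (1 − (1+0.0074583)^−48) = $1,914.32.
Offer Y: monthly rate = 10.2%/12 = 0.0085000; payment = 77,000 × 0.0085000 / (1 − (1+0.0085000)^−48) = $1,960.32.
Over 41 months: Offer X costs 41 × $1,914.32 + $300.00 = $78,787.12; Offer Y costs 41 × $1,960.32 + $385.00 = $80,758.12.
Offer X is cheaper by $80,758.12 − $78,787.12 = $1,971.00.

Offer X by $1,970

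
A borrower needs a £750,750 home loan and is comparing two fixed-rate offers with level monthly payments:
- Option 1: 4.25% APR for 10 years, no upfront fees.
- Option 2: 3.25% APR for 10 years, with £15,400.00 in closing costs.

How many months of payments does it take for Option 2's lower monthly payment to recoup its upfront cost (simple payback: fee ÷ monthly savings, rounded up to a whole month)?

44 months

Option 1: at 4.25% the monthly rate is 0.0035417, so the payment is 750,750 × 0.0035417 / (1 − 1.0035417^−120) = £7,690.50.
Option 2: at 3.25% the monthly rate is 0.0027083, so the payment is 750,750 × 0.0027083 / (1 − 1.0027083^−120) = £7,336.26.
Monthly savings = £7,690.50 − £7,336.26 = £354.24.
Break-even = £15,400.00 / £354.24 = 43.47 → 44 months.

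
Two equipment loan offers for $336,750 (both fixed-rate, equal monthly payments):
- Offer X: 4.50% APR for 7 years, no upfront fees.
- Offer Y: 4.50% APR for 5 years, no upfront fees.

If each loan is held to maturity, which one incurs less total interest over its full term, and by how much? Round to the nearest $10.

Offer Y by $16,510

Offer X: at 4.50% the monthly rate is 0.0037500, so the payment is 336,750 × 0.0037500 / (1 − 1.0037500^−84) = $4,680.88.
Total interest on Offer X = 84 × $4,680.88 − $336,750 = $56,443.92.
Offer Y: at 4.50% the monthly rate is 0.0037500, so the payment is 336,750 × 0.0037500 / (1 − 1.0037500^−60) = $6,278.04.
Total interest on Offer Y = 60 × $6,278.04 − $336,750 = $39,932.40.
Offer Y is lower by $16,511.52.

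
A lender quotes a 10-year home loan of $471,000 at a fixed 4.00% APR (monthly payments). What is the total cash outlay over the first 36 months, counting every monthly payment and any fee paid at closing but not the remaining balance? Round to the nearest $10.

$171,670

At 4.00% the monthly rate is 0.0033333, so the payment is 471,000 × 0.0033333 / (1 − 1.0033333^−120) = $4,768.65.
Total outlay = 36 × $4,768.65 = $171,671.40.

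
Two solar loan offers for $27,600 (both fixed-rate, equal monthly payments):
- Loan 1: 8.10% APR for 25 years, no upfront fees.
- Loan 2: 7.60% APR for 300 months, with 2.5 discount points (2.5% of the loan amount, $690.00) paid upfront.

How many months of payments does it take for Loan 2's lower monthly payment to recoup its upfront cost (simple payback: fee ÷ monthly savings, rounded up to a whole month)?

Loan 1: at 8.10% the monthly rate is 0.0067500, so the payment is 27,600 × 0.0067500 / (1 − 1.0067500^−300) = $214.85.
Loan 2: at 7.60% the monthly rate is 0.0063333, so the payment is 27,600 × 0.0063333 / (1 − 1.0063333^−300) = $205.76.
Monthly savings = $214.85 − $205.76 = $9.09.
Break-even = $690.00 / $9.09 = 75.91 → 76 months.

76 months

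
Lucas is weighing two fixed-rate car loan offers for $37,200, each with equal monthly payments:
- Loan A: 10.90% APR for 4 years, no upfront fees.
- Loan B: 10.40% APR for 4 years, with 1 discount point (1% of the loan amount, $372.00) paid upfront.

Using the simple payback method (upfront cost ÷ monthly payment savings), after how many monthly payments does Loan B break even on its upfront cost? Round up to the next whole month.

42 months

Loan A: at 10.90% the monthly rate is 0.0090833, so the payment is 37,200 × 0.0090833 / (1 − 1.0090833^−48) = $959.65.
Loan B: monthly rate = 10.4%/12 = 0.0086667; payment = 37,200 × 0.0086667 / (1 − (1+0.0086667)^−48) = $950.65.
Monthly savings = $959.65 − $950.65 = $9.00.
Break-even = $372.00 / $9.00 = 41.33 → 42 months.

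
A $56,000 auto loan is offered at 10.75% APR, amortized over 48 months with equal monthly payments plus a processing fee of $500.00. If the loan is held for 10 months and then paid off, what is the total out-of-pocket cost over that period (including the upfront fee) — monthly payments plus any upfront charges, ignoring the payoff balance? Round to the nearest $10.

Monthly rate = 10.75%/12 = 0.0089583; payment = 56,000 × 0.0089583 / (1 − (1+0.0089583)^−48) = $1,440.56.
Total outlay = 10 × $1,440.56 + $500.00 = $14,905.60.

$14,910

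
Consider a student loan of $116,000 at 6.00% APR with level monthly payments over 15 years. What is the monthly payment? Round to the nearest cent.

Monthly rate = 6%/12 = 0.0050000; payment = 116,000 × 0.0050000 / (1 − (1+0.0050000)^−180) = $978.87.

$978.87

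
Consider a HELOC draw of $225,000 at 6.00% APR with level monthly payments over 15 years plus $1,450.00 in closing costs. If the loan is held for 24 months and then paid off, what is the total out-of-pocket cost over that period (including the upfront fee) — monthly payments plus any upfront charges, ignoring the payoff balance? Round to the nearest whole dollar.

$47,018

Monthly rate = 6%/12 = 0.0050000; payment = 225,000 × 0.0050000 / (1 − (1+0.0050000)^−180) = $1,898.68.
Total outlay = 24 × $1,898.68 + $1,450.00 = $47,018.32.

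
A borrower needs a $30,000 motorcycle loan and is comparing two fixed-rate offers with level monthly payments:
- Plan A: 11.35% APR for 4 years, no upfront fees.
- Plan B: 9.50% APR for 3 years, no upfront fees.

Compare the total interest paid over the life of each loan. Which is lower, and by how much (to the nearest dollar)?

Plan B by $2,867

Plan A: monthly rate = 11.35%/12 = 0.0094583; payment = 30,000 × 0.0094583 / (1 − (1+0.0094583)^−48) = $780.47.
Total interest on Plan A = 48 × $780.47 − $30,000 = $7,462.56.
Plan B: monthly rate = 9.5%/12 = 0.0079167; payment = 30,000 × 0.0079167 / (1 − (1+0.0079167)^−36) = $960.99.
Total interest on Plan B = 36 × $960.99 − $30,000 = $4,595.64.
Plan B is lower by $2,866.92.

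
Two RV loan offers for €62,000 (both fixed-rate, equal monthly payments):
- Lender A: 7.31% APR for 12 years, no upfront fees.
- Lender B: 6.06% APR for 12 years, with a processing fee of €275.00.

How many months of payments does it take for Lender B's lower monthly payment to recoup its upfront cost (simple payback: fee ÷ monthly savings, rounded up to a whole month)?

7 months

Lender A: monthly rate = 7.31%/12 = 0.0060917; payment = 62,000 × 0.0060917 / (1 − (1+0.0060917)^−144) = €647.89.
Lender B: at 6.06% the monthly rate is 0.0050500, so the payment is 62,000 × 0.0050500 / (1 − 1.0050500^−144) = €606.95.
Monthly savings = €647.89 − €606.95 = €40.94.
Break-even = €275.00 / €40.94 = 6.72 → 7 months.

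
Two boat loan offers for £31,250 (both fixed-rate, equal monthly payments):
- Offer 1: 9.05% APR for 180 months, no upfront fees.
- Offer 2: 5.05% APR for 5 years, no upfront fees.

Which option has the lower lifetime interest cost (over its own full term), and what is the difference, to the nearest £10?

Offer 2 by £21,790

Offer 1: monthly rate = 9.05%/12 = 0.0075417; payment = 31,250 × 0.0075417 / (1 − (1+0.0075417)^−180) = £317.89.
Total interest on Offer 1 = 180 × £317.89 − £31,250 = £25,970.20.
Offer 2: at 5.05% the monthly rate is 0.0042083, so the payment is 31,250 × 0.0042083 / (1 − 1.0042083^−60) = £590.44.
Total interest on Offer 2 = 60 × £590.44 − £31,250 = £4,176.40.
Offer 2 is lower by £21,793.80.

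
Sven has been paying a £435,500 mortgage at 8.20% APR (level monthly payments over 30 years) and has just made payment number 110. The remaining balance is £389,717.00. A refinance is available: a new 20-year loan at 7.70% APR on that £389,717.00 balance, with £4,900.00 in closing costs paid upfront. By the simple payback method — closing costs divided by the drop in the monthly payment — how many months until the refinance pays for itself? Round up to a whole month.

71 months

Current payment = 435,500 × 8.2%/12 / (1 − (1+0.0068333)^−360) = £3,256.47.
Refinanced payment = 389,717.00 × 0.0064167 / (1 − (1+0.0064167)^−240) = £3,187.36.
Monthly savings = £3,256.47 − £3,187.36 = £69.11.
Break-even = £4,900.00 / £69.11 = 70.90 → 71 months.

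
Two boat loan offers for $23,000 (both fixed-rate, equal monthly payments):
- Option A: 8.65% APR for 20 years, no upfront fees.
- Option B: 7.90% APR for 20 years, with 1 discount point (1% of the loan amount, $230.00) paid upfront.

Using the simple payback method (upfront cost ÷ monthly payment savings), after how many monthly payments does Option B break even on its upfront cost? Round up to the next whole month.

22 months

Option A: monthly rate = 8.65%/12 = 0.0072083; payment = 23,000 × 0.0072083 / (1 − (1+0.0072083)^−240) = $201.79.
Option B: at 7.90% the monthly rate is 0.0065833, so the payment is 23,000 × 0.0065833 / (1 − 1.0065833^−240) = $190.95.
Monthly savings = $201.79 − $190.95 = $10.84.
Break-even = $230.00 / $10.84 = 21.22 → 22 months.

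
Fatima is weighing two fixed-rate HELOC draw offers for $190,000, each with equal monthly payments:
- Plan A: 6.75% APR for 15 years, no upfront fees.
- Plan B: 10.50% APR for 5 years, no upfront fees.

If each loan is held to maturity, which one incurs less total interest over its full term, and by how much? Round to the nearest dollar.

Plan B by $57,609

Plan A: at 6.75% the monthly rate is 0.0056250, so the payment is 190,000 × 0.0056250 / (1 − 1.0056250^−180) = $1,681.33.
Total interest on Plan A = 180 × $1,681.33 − $190,000 = $112,639.40.
Plan B: at 10.50% the monthly rate is 0.0087500, so the payment is 190,000 × 0.0087500 / (1 − 1.0087500^−60) = $4,083.84.
Total interest on Plan B = 60 × $4,083.84 − $190,000 = $55,030.40.
Plan B is lower by $57,609.00.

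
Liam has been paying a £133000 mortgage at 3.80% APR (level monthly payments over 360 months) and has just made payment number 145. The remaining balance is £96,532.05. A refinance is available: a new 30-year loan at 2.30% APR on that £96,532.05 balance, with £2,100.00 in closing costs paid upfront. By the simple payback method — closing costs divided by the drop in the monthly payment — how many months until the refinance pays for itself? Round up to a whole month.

9 months

Current payment = 133,000 × 3.8%/12 / (1 − (1+0.0031667)^−360) = £619.72.
Refinanced payment = 96,532.05 × 0.0019167 / (1 − (1+0.0019167)^−360) = £371.46.
Monthly savings = £619.72 − £371.46 = £248.26.
Break-even = £2,100.00 / £248.26 = 8.46 → 9 months.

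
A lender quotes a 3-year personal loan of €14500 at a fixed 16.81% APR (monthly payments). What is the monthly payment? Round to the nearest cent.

€515.59

Monthly rate = 16.81%/12 = 0.0140083; payment = 14,500 × 0.0140083 / (1 − (1+0.0140083)^−36) = €515.59.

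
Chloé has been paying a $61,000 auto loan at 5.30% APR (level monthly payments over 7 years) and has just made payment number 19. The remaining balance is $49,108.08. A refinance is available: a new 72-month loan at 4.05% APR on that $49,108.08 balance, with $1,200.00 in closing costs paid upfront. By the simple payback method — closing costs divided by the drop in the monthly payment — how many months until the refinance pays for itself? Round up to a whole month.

12 months

Current payment = 61,000 × 5.3%/12 / (1 − (1+0.0044167)^−84) = $870.79.
Refinanced payment = 49,108.08 × 0.0033750 / (1 − (1+0.0033750)^−72) = $769.42.
Monthly savings = $870.79 − $769.42 = $101.37.
Break-even = $1,200.00 / $101.37 = 11.84 → 12 months.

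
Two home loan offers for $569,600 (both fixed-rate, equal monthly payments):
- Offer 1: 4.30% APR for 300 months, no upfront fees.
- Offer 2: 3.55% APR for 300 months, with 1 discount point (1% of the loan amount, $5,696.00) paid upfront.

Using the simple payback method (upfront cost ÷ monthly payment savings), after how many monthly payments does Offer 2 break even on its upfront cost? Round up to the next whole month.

Offer 1: at 4.30% the monthly rate is 0.0035833, so the payment is 569,600 × 0.0035833 / (1 − 1.0035833^−300) = $3,101.71.
Offer 2: monthly rate = 3.55%/12 = 0.0029583; payment = 569,600 × 0.0029583 / (1 − (1+0.0029583)^−300) = $2,866.85.
Monthly savings = $3,101.71 − $2,866.85 = $234.86.
Break-even = $5,696.00 / $234.86 = 24.25 → 25 months.

25 months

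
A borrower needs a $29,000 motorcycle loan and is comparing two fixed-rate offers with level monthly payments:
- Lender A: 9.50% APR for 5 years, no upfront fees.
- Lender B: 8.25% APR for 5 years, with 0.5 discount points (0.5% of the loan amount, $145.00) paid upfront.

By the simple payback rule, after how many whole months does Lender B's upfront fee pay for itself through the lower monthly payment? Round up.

Lender A: monthly rate = 9.5%/12 = 0.0079167; payment = 29,000 × 0.0079167 / (1 − (1+0.0079167)^−60) = $609.05.
Lender B: at 8.25% the monthly rate is 0.0068750, so the payment is 29,000 × 0.0068750 / (1 − 1.0068750^−60) = $591.49.
Monthly savings = $609.05 − $591.49 = $17.56.
Break-even = $145.00 / $17.56 = 8.26 → 9 months.

9 months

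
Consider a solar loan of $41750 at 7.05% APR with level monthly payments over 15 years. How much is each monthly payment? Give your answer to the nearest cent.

$376.43

Monthly rate = 7.05%/12 = 0.0058750; payment = 41,750 × 0.0058750 / (1 − (1+0.0058750)^−180) = $376.43.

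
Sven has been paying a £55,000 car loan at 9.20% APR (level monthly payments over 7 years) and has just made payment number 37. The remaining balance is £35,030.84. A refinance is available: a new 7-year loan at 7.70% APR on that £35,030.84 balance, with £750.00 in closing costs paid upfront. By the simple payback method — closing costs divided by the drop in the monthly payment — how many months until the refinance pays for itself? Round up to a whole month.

3 months

Current payment = 55,000 × 9.2%/12 / (1 − (1+0.0076667)^−84) = £890.49.
Refinanced payment = 35,030.84 × 0.0064167 / (1 − (1+0.0064167)^−84) = £540.78.
Monthly savings = £890.49 − £540.78 = £349.71.
Break-even = £750.00 / £349.71 = 2.14 → 3 months.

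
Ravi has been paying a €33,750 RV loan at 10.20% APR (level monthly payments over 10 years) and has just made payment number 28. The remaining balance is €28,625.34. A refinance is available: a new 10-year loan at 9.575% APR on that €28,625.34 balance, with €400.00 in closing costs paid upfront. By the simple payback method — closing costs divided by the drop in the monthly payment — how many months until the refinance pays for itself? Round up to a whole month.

Current payment = 33,750 × 10.2%/12 / (1 − (1+0.0085000)^−120) = €449.75.
Refinanced payment = 28,625.34 × 0.0079792 / (1 − (1+0.0079792)^−120) = €371.58.
Monthly savings = €449.75 − €371.58 = €78.17.
Break-even = €400.00 / €78.17 = 5.12 → 6 months.

6 months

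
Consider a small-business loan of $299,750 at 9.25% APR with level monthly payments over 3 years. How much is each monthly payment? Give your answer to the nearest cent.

$9,566.89

Monthly rate = 9.25%/12 = 0.0077083; payment = 299,750 × 0.0077083 / (1 − (1+0.0077083)^−36) = $9,566.89.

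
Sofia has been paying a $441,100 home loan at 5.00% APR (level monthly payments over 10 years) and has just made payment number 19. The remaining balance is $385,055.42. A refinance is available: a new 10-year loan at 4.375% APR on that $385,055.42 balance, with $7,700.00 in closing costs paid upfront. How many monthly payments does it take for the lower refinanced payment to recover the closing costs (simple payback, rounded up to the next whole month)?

11 months

Current payment = 441,100 × 5%/12 / (1 − (1+0.0041667)^−120) = $4,678.55.
Refinanced payment = 385,055.42 × 0.0036458 / (1 − (1+0.0036458)^−120) = $3,967.49.
Monthly savings = $4,678.55 − $3,967.49 = $711.06.
Break-even = $7,700.00 / $711.06 = 10.83 → 11 months.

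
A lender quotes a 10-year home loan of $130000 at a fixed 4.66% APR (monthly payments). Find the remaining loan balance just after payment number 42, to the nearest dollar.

$91,191

With monthly rate i = 4.66%/12 = 0.0038833, the balance after k of n payments is P · [(1+i)^n − (1+i)^k] / [(1+i)^n − 1].
(1+0.0038833)^120 = 1.59216945 and (1+0.0038833)^42 = 1.17678263, so the balance is 130,000 × (1.59216945 − 1.17678263) / (1.59216945 − 1) = $91,190.60.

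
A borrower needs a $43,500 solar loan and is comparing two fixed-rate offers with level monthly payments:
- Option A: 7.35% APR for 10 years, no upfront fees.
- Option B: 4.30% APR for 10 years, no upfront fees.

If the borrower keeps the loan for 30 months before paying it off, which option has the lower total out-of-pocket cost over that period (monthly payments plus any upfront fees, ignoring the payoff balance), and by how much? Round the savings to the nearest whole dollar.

Option A: at 7.35% the monthly rate is 0.0061250, so the payment is 43,500 × 0.0061250 / (1 − 1.0061250^−120) = $512.95.
Option B: monthly rate = 4.3%/12 = 0.0035833; payment = 43,500 × 0.0035833 / (1 − (1+0.0035833)^−120) = $446.65.
Over 30 months: Option A costs 30 × $512.95 = $15,388.50; Option B costs 30 × $446.65 = $13,399.50.
Option B is cheaper by $15,388.50 − $13,399.50 = $1,989.00.

Option B by $1,989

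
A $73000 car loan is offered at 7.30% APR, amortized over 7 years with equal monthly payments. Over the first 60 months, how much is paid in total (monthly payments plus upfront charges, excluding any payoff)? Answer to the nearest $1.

Monthly rate = 7.3%/12 = 0.0060833; payment = 73,000 × 0.0060833 / (1 − (1+0.0060833)^−84) = $1,112.50.
Total outlay = 60 × $1,112.50 = $66,750.00.

$66,750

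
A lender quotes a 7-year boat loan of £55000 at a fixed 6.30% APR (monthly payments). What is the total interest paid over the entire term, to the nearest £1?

£13,158

At 6.30% the monthly rate is 0.0052500, so the payment is 55,000 × 0.0052500 / (1 − 1.0052500^−84) = £811.40.
Total paid = 84 × £811.40 = £68,157.60; interest = £68,157.60 − £55,000 = £13,157.60.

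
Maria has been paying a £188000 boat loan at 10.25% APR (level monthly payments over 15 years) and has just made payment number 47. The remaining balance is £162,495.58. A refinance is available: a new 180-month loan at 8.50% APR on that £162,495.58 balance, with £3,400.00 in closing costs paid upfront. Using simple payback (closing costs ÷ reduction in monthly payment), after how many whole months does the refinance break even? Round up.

8 months

Current payment = 188,000 × 10.25%/12 / (1 − (1+0.0085417)^−180) = £2,049.11.
Refinanced payment = 162,495.58 × 0.0070833 / (1 − (1+0.0070833)^−180) = £1,600.16.
Monthly savings = £2,049.11 − £1,600.16 = £448.95.
Break-even = £3,400.00 / £448.95 = 7.57 → 8 months.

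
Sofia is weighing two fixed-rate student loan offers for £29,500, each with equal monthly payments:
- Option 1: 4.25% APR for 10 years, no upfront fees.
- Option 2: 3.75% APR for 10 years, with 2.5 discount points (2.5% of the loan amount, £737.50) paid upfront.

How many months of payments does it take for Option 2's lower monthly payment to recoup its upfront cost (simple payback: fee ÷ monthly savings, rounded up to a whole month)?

Option 1: at 4.25% the monthly rate is 0.0035417, so the payment is 29,500 × 0.0035417 / (1 − 1.0035417^−120) = £302.19.
Option 2: monthly rate = 3.75%/12 = 0.0031250; payment = 29,500 × 0.0031250 / (1 − (1+0.0031250)^−120) = £295.18.
Monthly savings = £302.19 − £295.18 = £7.01.
Break-even = £737.50 / £7.01 = 105.21 → 106 months.

106 months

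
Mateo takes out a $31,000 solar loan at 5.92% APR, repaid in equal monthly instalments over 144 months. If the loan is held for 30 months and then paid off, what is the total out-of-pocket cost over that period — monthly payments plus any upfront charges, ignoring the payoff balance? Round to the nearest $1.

At 5.92% the monthly rate is 0.0049333, so the payment is 31,000 × 0.0049333 / (1 − 1.0049333^−144) = $301.23.
Total outlay = 30 × $301.23 = $9,036.90.

$9,037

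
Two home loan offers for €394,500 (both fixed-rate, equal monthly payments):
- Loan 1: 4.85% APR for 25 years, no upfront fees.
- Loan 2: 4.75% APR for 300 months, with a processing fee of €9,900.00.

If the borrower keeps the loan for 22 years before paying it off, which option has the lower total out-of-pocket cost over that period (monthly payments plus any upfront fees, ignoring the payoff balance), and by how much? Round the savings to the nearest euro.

Loan 1 by €3,894

Loan 1: at 4.85% the monthly rate is 0.0040417, so the payment is 394,500 × 0.0040417 / (1 − 1.0040417^−300) = €2,271.86.
Loan 2: monthly rate = 4.75%/12 = 0.0039583; payment = 394,500 × 0.0039583 / (1 − (1+0.0039583)^−300) = €2,249.11.
Over 264 months: Loan 1 costs 264 × €2,271.86 = €599,771.04; Loan 2 costs 264 × €2,249.11 + €9,900.00 = €603,665.04.
Loan 1 is cheaper by €603,665.04 − €599,771.04 = €3,894.00.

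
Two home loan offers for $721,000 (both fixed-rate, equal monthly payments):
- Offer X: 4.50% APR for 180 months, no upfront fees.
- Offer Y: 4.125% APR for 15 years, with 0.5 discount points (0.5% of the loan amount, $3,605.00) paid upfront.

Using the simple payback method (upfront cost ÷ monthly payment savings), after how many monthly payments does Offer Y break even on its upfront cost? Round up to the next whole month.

Offer X: monthly rate = 4.5%/12 = 0.0037500; payment = 721,000 × 0.0037500 / (1 − (1+0.0037500)^−180) = $5,515.60.
Offer Y: monthly rate = 4.125%/12 = 0.0034375; payment = 721,000 × 0.0034375 / (1 − (1+0.0034375)^−180) = $5,378.43.
Monthly savings = $5,515.60 − $5,378.43 = $137.17.
Break-even = $3,605.00 / $137.17 = 26.28 → 27 months.

27 months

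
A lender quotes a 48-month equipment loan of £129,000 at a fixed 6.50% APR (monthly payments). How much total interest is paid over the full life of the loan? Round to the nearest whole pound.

£17,843

Monthly rate = 6.5%/12 = 0.0054167; payment = 129,000 × 0.0054167 / (1 − (1+0.0054167)^−48) = £3,059.23.
Total paid = 48 × £3,059.23 = £146,843.04; interest = £146,843.04 − £129,000 = £17,843.04.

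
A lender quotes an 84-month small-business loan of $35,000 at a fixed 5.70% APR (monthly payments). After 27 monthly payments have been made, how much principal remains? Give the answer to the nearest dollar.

With monthly rate i = 5.7%/12 = 0.0047500, the balance after k of n payments is P · [(1+i)^n − (1+i)^k] / [(1+i)^n − 1].
(1+0.0047500)^84 = 1.48892646 and (1+0.0047500)^27 = 1.13649205, so the balance is 35,000 × (1.48892646 − 1.13649205) / (1.48892646 − 1) = $25,229.16.

$25,229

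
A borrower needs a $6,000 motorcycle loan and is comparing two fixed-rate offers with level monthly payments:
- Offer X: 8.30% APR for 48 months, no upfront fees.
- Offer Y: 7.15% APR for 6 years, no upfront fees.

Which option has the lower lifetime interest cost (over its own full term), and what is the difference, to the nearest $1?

Offer X by $325

Offer X: at 8.30% the monthly rate is 0.0069167, so the payment is 6,000 × 0.0069167 / (1 − 1.0069167^−48) = $147.32.
Total interest on Offer X = 48 × $147.32 − $6,000 = $1,071.36.
Offer Y: monthly rate = 7.15%/12 = 0.0059583; payment = 6,000 × 0.0059583 / (1 − (1+0.0059583)^−72) = $102.73.
Total interest on Offer Y = 72 × $102.73 − $6,000 = $1,396.56.
Offer X is lower by $325.20.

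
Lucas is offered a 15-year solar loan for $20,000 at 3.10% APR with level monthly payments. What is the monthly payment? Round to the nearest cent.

$139.08

At 3.10% the monthly rate is 0.0025833, so the payment is 20,000 × 0.0025833 / (1 − 1.0025833^−180) = $139.08.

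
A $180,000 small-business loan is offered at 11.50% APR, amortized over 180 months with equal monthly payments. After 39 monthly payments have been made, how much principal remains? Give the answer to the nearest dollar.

With monthly rate i = 11.5%/12 = 0.0095833, the balance after k of n payments is P · [(1+i)^n − (1+i)^k] / [(1+i)^n − 1].
(1+0.0095833)^180 = 5.56661309 and (1+0.0095833)^39 = 1.45059015, so the balance is 180,000 × (5.56661309 − 1.45059015) / (5.56661309 − 1) = $162,239.30.

$162,239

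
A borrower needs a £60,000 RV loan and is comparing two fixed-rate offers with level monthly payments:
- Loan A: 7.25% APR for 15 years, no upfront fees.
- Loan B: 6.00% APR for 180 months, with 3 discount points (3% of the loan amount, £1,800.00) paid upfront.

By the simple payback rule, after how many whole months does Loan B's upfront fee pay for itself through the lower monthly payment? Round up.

Loan A: at 7.25% the monthly rate is 0.0060417, so the payment is 60,000 × 0.0060417 / (1 − 1.0060417^−180) = £547.72.
Loan B: monthly rate = 6%/12 = 0.0050000; payment = 60,000 × 0.0050000 / (1 − (1+0.0050000)^−180) = £506.31.
Monthly savings = £547.72 − £506.31 = £41.41.
Break-even = £1,800.00 / £41.41 = 43.47 → 44 months.

44 months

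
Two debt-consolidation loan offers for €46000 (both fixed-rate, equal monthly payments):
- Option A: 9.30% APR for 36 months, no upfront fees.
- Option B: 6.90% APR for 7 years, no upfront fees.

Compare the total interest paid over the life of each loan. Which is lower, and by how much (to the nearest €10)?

Option A by €5,240

Option A: monthly rate = 9.3%/12 = 0.0077500; payment = 46,000 × 0.0077500 / (1 − (1+0.0077500)^−36) = €1,469.22.
Total interest on Option A = 36 × €1,469.22 − €46,000 = €6,891.92.
Option B: at 6.90% the monthly rate is 0.0057500, so the payment is 46,000 × 0.0057500 / (1 − 1.0057500^−84) = €692.02.
Total interest on Option B = 84 × €692.02 − €46,000 = €12,129.68.
Option A is lower by €5,237.76.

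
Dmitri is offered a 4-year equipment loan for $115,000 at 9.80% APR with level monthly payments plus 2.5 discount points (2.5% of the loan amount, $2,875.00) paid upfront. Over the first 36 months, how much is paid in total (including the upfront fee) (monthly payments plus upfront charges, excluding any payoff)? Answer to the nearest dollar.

$107,479

Monthly rate = 9.8%/12 = 0.0081667; payment = 115,000 × 0.0081667 / (1 − (1+0.0081667)^−48) = $2,905.66.
Total outlay = 36 × $2,905.66 + $2,875.00 = $107,478.76.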